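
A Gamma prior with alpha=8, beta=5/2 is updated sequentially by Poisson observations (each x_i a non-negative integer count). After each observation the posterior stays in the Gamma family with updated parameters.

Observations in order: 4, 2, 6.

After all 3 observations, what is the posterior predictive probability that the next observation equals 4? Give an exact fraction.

obs 1: x=4 → posterior Gamma(12, 7/2)
obs 2: x=2 → posterior Gamma(14, 9/2)
obs 3: x=6 → posterior Gamma(20, 11/2)

95315219282045102103597680/542800770374370512771595361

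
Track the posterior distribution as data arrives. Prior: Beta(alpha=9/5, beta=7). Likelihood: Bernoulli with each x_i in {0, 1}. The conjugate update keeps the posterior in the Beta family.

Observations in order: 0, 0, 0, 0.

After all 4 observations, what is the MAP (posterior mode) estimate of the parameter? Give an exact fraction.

obs 1: x=0 → posterior Beta(9/5, 8)
obs 2: x=0 → posterior Beta(9/5, 9)
obs 3: x=0 → posterior Beta(9/5, 10)
obs 4: x=0 → posterior Beta(9/5, 11)

2/27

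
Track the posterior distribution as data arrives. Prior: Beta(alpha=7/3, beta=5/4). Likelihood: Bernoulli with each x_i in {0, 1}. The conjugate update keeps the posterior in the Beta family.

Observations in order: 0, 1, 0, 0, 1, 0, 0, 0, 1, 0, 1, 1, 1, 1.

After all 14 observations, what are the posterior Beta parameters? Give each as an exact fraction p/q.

obs 1: x=0 → posterior Beta(7/3, 9/4)
obs 2: x=1 → posterior Beta(10/3, 9/4)
obs 3: x=0 → posterior Beta(10/3, 13/4)
obs 4: x=0 → posterior Beta(10/3, 17/4)
obs 5: x=1 → posterior Beta(13/3, 17/4)
obs 6: x=0 → posterior Beta(13/3, 21/4)
obs 7: x=0 → posterior Beta(13/3, 25/4)
obs 8: x=0 → posterior Beta(13/3, 29/4)
obs 9: x=1 → posterior Beta(16/3, 29/4)
obs 10: x=0 → posterior Beta(16/3, 33/4)
obs 11: x=1 → posterior Beta(19/3, 33/4)
obs 12: x=1 → posterior Beta(22/3, 33/4)
obs 13: x=1 → posterior Beta(25/3, 33/4)
obs 14: x=1 → posterior Beta(28/3, 33/4)

alpha=28/3, beta=33/4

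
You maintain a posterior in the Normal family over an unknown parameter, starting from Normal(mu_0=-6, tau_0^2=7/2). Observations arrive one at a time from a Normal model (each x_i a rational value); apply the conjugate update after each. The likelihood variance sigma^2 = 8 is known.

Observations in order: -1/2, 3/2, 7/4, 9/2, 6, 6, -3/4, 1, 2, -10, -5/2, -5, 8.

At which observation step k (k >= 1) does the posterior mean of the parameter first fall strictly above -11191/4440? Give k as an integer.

k = 3

obs 1: x=-1/2 → posterior Normal(-199/46, 56/23)
obs 2: x=3/2 → posterior Normal(-89/30, 28/15)
obs 3: x=7/4 → posterior Normal(-307/148, 56/37)
obs 4: x=9/2 → posterior Normal(-181/176, 14/11)
obs 5: x=6 → posterior Normal(-13/204, 56/51)
obs 6: x=6 → posterior Normal(155/232, 28/29)
obs 7: x=-3/4 → posterior Normal(67/130, 56/65)
obs 8: x=1 → posterior Normal(9/16, 7/9)
obs 9: x=2 → posterior Normal(109/158, 56/79)
obs 10: x=-10 → posterior Normal(-31/172, 28/43)
obs 11: x=-5/2 → posterior Normal(-11/31, 56/93)
obs 12: x=-5 → posterior Normal(-17/25, 14/25)
obs 13: x=8 → posterior Normal(-12/107, 56/107)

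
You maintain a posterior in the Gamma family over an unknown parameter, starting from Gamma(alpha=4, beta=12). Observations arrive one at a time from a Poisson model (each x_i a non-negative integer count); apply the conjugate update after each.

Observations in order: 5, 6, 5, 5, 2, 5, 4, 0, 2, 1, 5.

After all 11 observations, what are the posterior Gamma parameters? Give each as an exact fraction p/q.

obs 1: x=5 → posterior Gamma(9, 13)
obs 2: x=6 → posterior Gamma(15, 14)
obs 3: x=5 → posterior Gamma(20, 15)
obs 4: x=5 → posterior Gamma(25, 16)
obs 5: x=2 → posterior Gamma(27, 17)
obs 6: x=5 → posterior Gamma(32, 18)
obs 7: x=4 → posterior Gamma(36, 19)
obs 8: x=0 → posterior Gamma(36, 20)
obs 9: x=2 → posterior Gamma(38, 21)
obs 10: x=1 → posterior Gamma(39, 22)
obs 11: x=5 → posterior Gamma(44, 23)

alpha=44, beta=23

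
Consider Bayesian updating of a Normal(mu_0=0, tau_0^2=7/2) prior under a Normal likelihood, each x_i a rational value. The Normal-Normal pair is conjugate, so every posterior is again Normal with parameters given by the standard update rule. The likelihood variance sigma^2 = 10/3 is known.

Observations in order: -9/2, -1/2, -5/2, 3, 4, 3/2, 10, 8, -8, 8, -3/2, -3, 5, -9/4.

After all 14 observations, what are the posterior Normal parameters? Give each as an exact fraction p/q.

mu_0=1449/1256, tau_0^2=35/157

obs 1: x=-9/2 → posterior Normal(-189/82, 70/41)
obs 2: x=-1/2 → posterior Normal(-105/62, 35/31)
obs 3: x=-5/2 → posterior Normal(-315/166, 70/83)
obs 4: x=3 → posterior Normal(-189/208, 35/52)
obs 5: x=4 → posterior Normal(-21/250, 14/25)
obs 6: x=3/2 → posterior Normal(21/146, 35/73)
obs 7: x=10 → posterior Normal(231/167, 70/167)
obs 8: x=8 → posterior Normal(399/188, 35/94)
obs 9: x=-8 → posterior Normal(21/19, 70/209)
obs 10: x=8 → posterior Normal(399/230, 7/23)
obs 11: x=-3/2 → posterior Normal(735/502, 70/251)
obs 12: x=-3 → posterior Normal(609/544, 35/136)
obs 13: x=5 → posterior Normal(819/586, 70/293)
obs 14: x=-9/4 → posterior Normal(1449/1256, 35/157)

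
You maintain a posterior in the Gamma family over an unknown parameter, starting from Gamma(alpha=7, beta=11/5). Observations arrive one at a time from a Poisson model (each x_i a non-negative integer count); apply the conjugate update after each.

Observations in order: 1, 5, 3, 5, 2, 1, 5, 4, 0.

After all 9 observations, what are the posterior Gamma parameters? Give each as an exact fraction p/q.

alpha=33, beta=56/5

obs 1: x=1 → posterior Gamma(8, 16/5)
obs 2: x=5 → posterior Gamma(13, 21/5)
obs 3: x=3 → posterior Gamma(16, 26/5)
obs 4: x=5 → posterior Gamma(21, 31/5)
obs 5: x=2 → posterior Gamma(23, 36/5)
obs 6: x=1 → posterior Gamma(24, 41/5)
obs 7: x=5 → posterior Gamma(29, 46/5)
obs 8: x=4 → posterior Gamma(33, 51/5)
obs 9: x=0 → posterior Gamma(33, 56/5)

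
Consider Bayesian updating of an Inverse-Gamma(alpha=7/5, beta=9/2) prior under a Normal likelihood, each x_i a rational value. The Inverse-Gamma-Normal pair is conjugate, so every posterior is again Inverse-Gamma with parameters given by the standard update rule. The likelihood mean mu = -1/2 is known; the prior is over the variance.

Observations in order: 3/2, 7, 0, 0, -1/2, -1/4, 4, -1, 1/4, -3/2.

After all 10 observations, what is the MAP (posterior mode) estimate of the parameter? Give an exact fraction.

3675/592

obs 1: x=3/2 → posterior Inverse-Gamma(19/10, 13/2)
obs 2: x=7 → posterior Inverse-Gamma(12/5, 277/8)
obs 3: x=0 → posterior Inverse-Gamma(29/10, 139/4)
obs 4: x=0 → posterior Inverse-Gamma(17/5, 279/8)
obs 5: x=-1/2 → posterior Inverse-Gamma(39/10, 279/8)
obs 6: x=-1/4 → posterior Inverse-Gamma(22/5, 1117/32)
obs 7: x=4 → posterior Inverse-Gamma(49/10, 1441/32)
obs 8: x=-1 → posterior Inverse-Gamma(27/5, 1445/32)
obs 9: x=1/4 → posterior Inverse-Gamma(59/10, 727/16)
obs 10: x=-3/2 → posterior Inverse-Gamma(32/5, 735/16)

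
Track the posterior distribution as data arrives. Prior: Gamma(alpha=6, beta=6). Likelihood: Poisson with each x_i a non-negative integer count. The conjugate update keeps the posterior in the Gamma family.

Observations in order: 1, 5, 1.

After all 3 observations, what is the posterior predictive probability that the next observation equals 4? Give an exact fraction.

231309790377939/5000000000000000

obs 1: x=1 → posterior Gamma(7, 7)
obs 2: x=5 → posterior Gamma(12, 8)
obs 3: x=1 → posterior Gamma(13, 9)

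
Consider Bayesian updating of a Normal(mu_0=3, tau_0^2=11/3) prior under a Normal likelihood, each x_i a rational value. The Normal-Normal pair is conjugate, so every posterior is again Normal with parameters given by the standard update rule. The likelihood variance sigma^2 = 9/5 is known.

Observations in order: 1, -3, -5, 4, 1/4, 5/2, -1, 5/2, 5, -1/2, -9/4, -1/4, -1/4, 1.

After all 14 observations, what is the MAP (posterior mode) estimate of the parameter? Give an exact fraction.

obs 1: x=1 → posterior Normal(68/41, 99/82)
obs 2: x=-3 → posterior Normal(-29/137, 99/137)
obs 3: x=-5 → posterior Normal(-19/12, 33/64)
obs 4: x=4 → posterior Normal(-84/247, 99/247)
obs 5: x=1/4 → posterior Normal(-281/1208, 99/302)
obs 6: x=5/2 → posterior Normal(269/1428, 33/119)
obs 7: x=-1 → posterior Normal(49/1648, 99/412)
obs 8: x=5/2 → posterior Normal(599/1868, 99/467)
obs 9: x=5 → posterior Normal(1699/2088, 11/58)
obs 10: x=-1/2 → posterior Normal(1589/2308, 99/577)
obs 11: x=-9/4 → posterior Normal(547/1264, 99/632)
obs 12: x=-1/4 → posterior Normal(1039/2748, 33/229)
obs 13: x=-1/4 → posterior Normal(123/371, 99/742)
obs 14: x=1 → posterior Normal(301/797, 99/797)

301/797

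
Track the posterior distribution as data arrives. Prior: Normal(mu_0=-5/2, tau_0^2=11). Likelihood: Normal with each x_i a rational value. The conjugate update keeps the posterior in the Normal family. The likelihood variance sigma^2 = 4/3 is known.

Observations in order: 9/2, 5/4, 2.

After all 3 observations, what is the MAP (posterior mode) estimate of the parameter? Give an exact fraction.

obs 1: x=9/2 → posterior Normal(277/74, 44/37)
obs 2: x=5/4 → posterior Normal(719/280, 22/35)
obs 3: x=2 → posterior Normal(983/412, 44/103)

983/412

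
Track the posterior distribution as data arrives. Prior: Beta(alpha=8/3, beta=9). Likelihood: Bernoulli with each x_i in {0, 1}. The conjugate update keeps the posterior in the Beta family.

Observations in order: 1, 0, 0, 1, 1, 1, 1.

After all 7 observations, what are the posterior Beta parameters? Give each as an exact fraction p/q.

obs 1: x=1 → posterior Beta(11/3, 9)
obs 2: x=0 → posterior Beta(11/3, 10)
obs 3: x=0 → posterior Beta(11/3, 11)
obs 4: x=1 → posterior Beta(14/3, 11)
obs 5: x=1 → posterior Beta(17/3, 11)
obs 6: x=1 → posterior Beta(20/3, 11)
obs 7: x=1 → posterior Beta(23/3, 11)

alpha=23/3, beta=11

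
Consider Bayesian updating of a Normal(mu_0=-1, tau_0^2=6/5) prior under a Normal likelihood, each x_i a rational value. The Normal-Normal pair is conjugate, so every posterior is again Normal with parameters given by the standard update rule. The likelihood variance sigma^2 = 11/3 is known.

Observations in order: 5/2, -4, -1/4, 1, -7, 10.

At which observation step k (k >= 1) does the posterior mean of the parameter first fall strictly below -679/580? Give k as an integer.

k = 5

obs 1: x=5/2 → posterior Normal(-10/73, 66/73)
obs 2: x=-4 → posterior Normal(-82/91, 66/91)
obs 3: x=-1/4 → posterior Normal(-173/218, 66/109)
obs 4: x=1 → posterior Normal(-137/254, 66/127)
obs 5: x=-7 → posterior Normal(-389/290, 66/145)
obs 6: x=10 → posterior Normal(-29/326, 66/163)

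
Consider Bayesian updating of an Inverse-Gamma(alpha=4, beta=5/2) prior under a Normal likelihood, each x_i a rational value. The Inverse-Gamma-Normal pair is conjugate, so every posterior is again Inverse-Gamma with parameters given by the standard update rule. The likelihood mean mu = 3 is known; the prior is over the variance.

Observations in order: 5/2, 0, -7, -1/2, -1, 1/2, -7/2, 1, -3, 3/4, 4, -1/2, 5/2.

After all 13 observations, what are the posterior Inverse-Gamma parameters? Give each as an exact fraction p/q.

obs 1: x=5/2 → posterior Inverse-Gamma(9/2, 21/8)
obs 2: x=0 → posterior Inverse-Gamma(5, 57/8)
obs 3: x=-7 → posterior Inverse-Gamma(11/2, 457/8)
obs 4: x=-1/2 → posterior Inverse-Gamma(6, 253/4)
obs 5: x=-1 → posterior Inverse-Gamma(13/2, 285/4)
obs 6: x=1/2 → posterior Inverse-Gamma(7, 595/8)
obs 7: x=-7/2 → posterior Inverse-Gamma(15/2, 191/2)
obs 8: x=1 → posterior Inverse-Gamma(8, 195/2)
obs 9: x=-3 → posterior Inverse-Gamma(17/2, 231/2)
obs 10: x=3/4 → posterior Inverse-Gamma(9, 3777/32)
obs 11: x=4 → posterior Inverse-Gamma(19/2, 3793/32)
obs 12: x=-1/2 → posterior Inverse-Gamma(10, 3989/32)
obs 13: x=5/2 → posterior Inverse-Gamma(21/2, 3993/32)

alpha=21/2, beta=3993/32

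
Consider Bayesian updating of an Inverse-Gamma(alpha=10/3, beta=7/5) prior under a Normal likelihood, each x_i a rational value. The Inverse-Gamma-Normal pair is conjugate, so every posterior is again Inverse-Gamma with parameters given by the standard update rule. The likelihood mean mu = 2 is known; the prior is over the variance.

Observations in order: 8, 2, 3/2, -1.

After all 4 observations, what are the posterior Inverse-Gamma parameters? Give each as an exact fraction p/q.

obs 1: x=8 → posterior Inverse-Gamma(23/6, 97/5)
obs 2: x=2 → posterior Inverse-Gamma(13/3, 97/5)
obs 3: x=3/2 → posterior Inverse-Gamma(29/6, 781/40)
obs 4: x=-1 → posterior Inverse-Gamma(16/3, 961/40)

alpha=16/3, beta=961/40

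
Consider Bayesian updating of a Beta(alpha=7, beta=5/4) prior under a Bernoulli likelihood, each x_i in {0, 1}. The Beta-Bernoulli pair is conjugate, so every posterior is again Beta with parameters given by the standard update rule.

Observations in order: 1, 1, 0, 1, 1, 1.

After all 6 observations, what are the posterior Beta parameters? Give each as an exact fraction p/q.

obs 1: x=1 → posterior Beta(8, 5/4)
obs 2: x=1 → posterior Beta(9, 5/4)
obs 3: x=0 → posterior Beta(9, 9/4)
obs 4: x=1 → posterior Beta(10, 9/4)
obs 5: x=1 → posterior Beta(11, 9/4)
obs 6: x=1 → posterior Beta(12, 9/4)

alpha=12, beta=9/4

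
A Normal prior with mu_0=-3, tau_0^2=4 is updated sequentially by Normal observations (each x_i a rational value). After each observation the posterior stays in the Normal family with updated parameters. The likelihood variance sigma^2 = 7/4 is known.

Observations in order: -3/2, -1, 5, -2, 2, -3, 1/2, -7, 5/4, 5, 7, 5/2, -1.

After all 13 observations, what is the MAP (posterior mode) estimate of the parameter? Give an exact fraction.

103/215

obs 1: x=-3/2 → posterior Normal(-45/23, 28/23)
obs 2: x=-1 → posterior Normal(-61/39, 28/39)
obs 3: x=5 → posterior Normal(19/55, 28/55)
obs 4: x=-2 → posterior Normal(-13/71, 28/71)
obs 5: x=2 → posterior Normal(19/87, 28/87)
obs 6: x=-3 → posterior Normal(-29/103, 28/103)
obs 7: x=1/2 → posterior Normal(-3/17, 4/17)
obs 8: x=-7 → posterior Normal(-133/135, 28/135)
obs 9: x=5/4 → posterior Normal(-113/151, 28/151)
obs 10: x=5 → posterior Normal(-33/167, 28/167)
obs 11: x=7 → posterior Normal(79/183, 28/183)
obs 12: x=5/2 → posterior Normal(119/199, 28/199)
obs 13: x=-1 → posterior Normal(103/215, 28/215)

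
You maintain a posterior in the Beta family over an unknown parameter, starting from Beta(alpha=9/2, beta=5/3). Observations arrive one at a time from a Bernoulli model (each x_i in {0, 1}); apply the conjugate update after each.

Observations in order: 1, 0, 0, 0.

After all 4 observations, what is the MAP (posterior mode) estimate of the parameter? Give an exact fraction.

27/49

obs 1: x=1 → posterior Beta(11/2, 5/3)
obs 2: x=0 → posterior Beta(11/2, 8/3)
obs 3: x=0 → posterior Beta(11/2, 11/3)
obs 4: x=0 → posterior Beta(11/2, 14/3)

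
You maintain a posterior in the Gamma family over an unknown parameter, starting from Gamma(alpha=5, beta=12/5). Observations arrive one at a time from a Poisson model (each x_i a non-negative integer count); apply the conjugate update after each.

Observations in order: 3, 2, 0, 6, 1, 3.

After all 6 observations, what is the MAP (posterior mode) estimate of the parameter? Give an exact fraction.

obs 1: x=3 → posterior Gamma(8, 17/5)
obs 2: x=2 → posterior Gamma(10, 22/5)
obs 3: x=0 → posterior Gamma(10, 27/5)
obs 4: x=6 → posterior Gamma(16, 32/5)
obs 5: x=1 → posterior Gamma(17, 37/5)
obs 6: x=3 → posterior Gamma(20, 42/5)

95/42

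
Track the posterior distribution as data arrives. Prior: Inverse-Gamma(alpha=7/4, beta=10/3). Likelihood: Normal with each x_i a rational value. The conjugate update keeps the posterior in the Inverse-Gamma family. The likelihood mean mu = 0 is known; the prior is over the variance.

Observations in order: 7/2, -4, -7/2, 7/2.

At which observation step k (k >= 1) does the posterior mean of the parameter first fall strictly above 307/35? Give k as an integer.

k = 2

obs 1: x=7/2 → posterior Inverse-Gamma(9/4, 227/24)
obs 2: x=-4 → posterior Inverse-Gamma(11/4, 419/24)
obs 3: x=-7/2 → posterior Inverse-Gamma(13/4, 283/12)
obs 4: x=7/2 → posterior Inverse-Gamma(15/4, 713/24)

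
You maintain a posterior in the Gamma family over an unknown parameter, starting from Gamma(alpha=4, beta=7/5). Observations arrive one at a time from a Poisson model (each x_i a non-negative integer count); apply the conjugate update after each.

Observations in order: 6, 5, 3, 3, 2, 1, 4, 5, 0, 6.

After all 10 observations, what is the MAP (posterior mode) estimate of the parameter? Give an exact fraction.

obs 1: x=6 → posterior Gamma(10, 12/5)
obs 2: x=5 → posterior Gamma(15, 17/5)
obs 3: x=3 → posterior Gamma(18, 22/5)
obs 4: x=3 → posterior Gamma(21, 27/5)
obs 5: x=2 → posterior Gamma(23, 32/5)
obs 6: x=1 → posterior Gamma(24, 37/5)
obs 7: x=4 → posterior Gamma(28, 42/5)
obs 8: x=5 → posterior Gamma(33, 47/5)
obs 9: x=0 → posterior Gamma(33, 52/5)
obs 10: x=6 → posterior Gamma(39, 57/5)

10/3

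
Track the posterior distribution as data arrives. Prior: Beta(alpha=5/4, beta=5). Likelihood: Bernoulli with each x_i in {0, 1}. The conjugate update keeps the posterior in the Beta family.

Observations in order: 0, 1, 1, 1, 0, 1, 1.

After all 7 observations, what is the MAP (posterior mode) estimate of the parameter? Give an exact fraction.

obs 1: x=0 → posterior Beta(5/4, 6)
obs 2: x=1 → posterior Beta(9/4, 6)
obs 3: x=1 → posterior Beta(13/4, 6)
obs 4: x=1 → posterior Beta(17/4, 6)
obs 5: x=0 → posterior Beta(17/4, 7)
obs 6: x=1 → posterior Beta(21/4, 7)
obs 7: x=1 → posterior Beta(25/4, 7)

7/15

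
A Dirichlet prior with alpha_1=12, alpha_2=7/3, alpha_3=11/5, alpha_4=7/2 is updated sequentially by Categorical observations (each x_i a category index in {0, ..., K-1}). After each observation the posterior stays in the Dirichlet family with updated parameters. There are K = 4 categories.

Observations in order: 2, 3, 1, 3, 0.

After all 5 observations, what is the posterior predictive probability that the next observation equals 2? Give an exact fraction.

96/751

obs 1: x=2 → posterior Dirichlet(12, 7/3, 16/5, 7/2)
obs 2: x=3 → posterior Dirichlet(12, 7/3, 16/5, 9/2)
obs 3: x=1 → posterior Dirichlet(12, 10/3, 16/5, 9/2)
obs 4: x=3 → posterior Dirichlet(12, 10/3, 16/5, 11/2)
obs 5: x=0 → posterior Dirichlet(13, 10/3, 16/5, 11/2)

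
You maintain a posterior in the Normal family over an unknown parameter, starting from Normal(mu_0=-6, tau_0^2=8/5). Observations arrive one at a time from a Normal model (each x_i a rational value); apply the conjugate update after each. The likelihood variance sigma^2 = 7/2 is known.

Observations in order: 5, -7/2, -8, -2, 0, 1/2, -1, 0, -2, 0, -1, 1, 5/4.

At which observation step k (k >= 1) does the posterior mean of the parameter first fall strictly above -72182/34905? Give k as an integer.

obs 1: x=5 → posterior Normal(-130/51, 56/51)
obs 2: x=-7/2 → posterior Normal(-186/67, 56/67)
obs 3: x=-8 → posterior Normal(-314/83, 56/83)
obs 4: x=-2 → posterior Normal(-346/99, 56/99)
obs 5: x=0 → posterior Normal(-346/115, 56/115)
obs 6: x=1/2 → posterior Normal(-338/131, 56/131)
obs 7: x=-1 → posterior Normal(-118/49, 8/21)
obs 8: x=0 → posterior Normal(-354/163, 56/163)
obs 9: x=-2 → posterior Normal(-386/179, 56/179)
obs 10: x=0 → posterior Normal(-386/195, 56/195)
obs 11: x=-1 → posterior Normal(-402/211, 56/211)
obs 12: x=1 → posterior Normal(-386/227, 56/227)
obs 13: x=5/4 → posterior Normal(-122/81, 56/243)

k = 10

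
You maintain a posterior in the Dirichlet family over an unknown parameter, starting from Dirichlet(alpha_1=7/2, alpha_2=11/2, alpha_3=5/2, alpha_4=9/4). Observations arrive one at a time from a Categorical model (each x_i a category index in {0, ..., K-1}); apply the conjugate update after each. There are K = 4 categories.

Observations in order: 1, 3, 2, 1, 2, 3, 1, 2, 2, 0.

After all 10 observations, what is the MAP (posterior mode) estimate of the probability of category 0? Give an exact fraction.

obs 1: x=1 → posterior Dirichlet(7/2, 13/2, 5/2, 9/4)
obs 2: x=3 → posterior Dirichlet(7/2, 13/2, 5/2, 13/4)
obs 3: x=2 → posterior Dirichlet(7/2, 13/2, 7/2, 13/4)
obs 4: x=1 → posterior Dirichlet(7/2, 15/2, 7/2, 13/4)
obs 5: x=2 → posterior Dirichlet(7/2, 15/2, 9/2, 13/4)
obs 6: x=3 → posterior Dirichlet(7/2, 15/2, 9/2, 17/4)
obs 7: x=1 → posterior Dirichlet(7/2, 17/2, 9/2, 17/4)
obs 8: x=2 → posterior Dirichlet(7/2, 17/2, 11/2, 17/4)
obs 9: x=2 → posterior Dirichlet(7/2, 17/2, 13/2, 17/4)
obs 10: x=0 → posterior Dirichlet(9/2, 17/2, 13/2, 17/4)

14/79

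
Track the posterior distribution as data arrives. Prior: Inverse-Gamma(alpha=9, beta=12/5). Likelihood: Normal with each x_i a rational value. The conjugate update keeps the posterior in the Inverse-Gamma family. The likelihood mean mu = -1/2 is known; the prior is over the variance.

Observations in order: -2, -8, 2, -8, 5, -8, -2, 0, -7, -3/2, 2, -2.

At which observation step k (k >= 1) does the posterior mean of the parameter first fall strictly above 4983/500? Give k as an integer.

obs 1: x=-2 → posterior Inverse-Gamma(19/2, 141/40)
obs 2: x=-8 → posterior Inverse-Gamma(10, 633/20)
obs 3: x=2 → posterior Inverse-Gamma(21/2, 1391/40)
obs 4: x=-8 → posterior Inverse-Gamma(11, 629/10)
obs 5: x=5 → posterior Inverse-Gamma(23/2, 3121/40)
obs 6: x=-8 → posterior Inverse-Gamma(12, 2123/20)
obs 7: x=-2 → posterior Inverse-Gamma(25/2, 4291/40)
obs 8: x=0 → posterior Inverse-Gamma(13, 537/5)
obs 9: x=-7 → posterior Inverse-Gamma(27/2, 5141/40)
obs 10: x=-3/2 → posterior Inverse-Gamma(14, 5161/40)
obs 11: x=2 → posterior Inverse-Gamma(29/2, 2643/20)
obs 12: x=-2 → posterior Inverse-Gamma(15, 5331/40)

k = 9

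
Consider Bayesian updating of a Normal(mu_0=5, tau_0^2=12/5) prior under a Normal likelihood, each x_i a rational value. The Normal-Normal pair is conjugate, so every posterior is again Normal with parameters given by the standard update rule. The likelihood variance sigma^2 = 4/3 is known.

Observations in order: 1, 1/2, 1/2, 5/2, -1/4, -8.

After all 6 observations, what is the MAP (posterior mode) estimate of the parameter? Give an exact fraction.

obs 1: x=1 → posterior Normal(17/7, 6/7)
obs 2: x=1/2 → posterior Normal(77/46, 12/23)
obs 3: x=1/2 → posterior Normal(43/32, 3/8)
obs 4: x=5/2 → posterior Normal(131/82, 12/41)
obs 5: x=-1/4 → posterior Normal(253/200, 6/25)
obs 6: x=-8 → posterior Normal(-35/236, 12/59)

-35/236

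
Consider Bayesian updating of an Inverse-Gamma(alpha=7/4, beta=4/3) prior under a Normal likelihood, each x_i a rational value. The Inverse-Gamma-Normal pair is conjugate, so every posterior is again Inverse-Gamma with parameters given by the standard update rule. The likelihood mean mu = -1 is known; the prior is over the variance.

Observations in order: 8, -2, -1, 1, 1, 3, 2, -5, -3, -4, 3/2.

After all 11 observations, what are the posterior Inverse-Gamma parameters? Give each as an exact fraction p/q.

obs 1: x=8 → posterior Inverse-Gamma(9/4, 251/6)
obs 2: x=-2 → posterior Inverse-Gamma(11/4, 127/3)
obs 3: x=-1 → posterior Inverse-Gamma(13/4, 127/3)
obs 4: x=1 → posterior Inverse-Gamma(15/4, 133/3)
obs 5: x=1 → posterior Inverse-Gamma(17/4, 139/3)
obs 6: x=3 → posterior Inverse-Gamma(19/4, 163/3)
obs 7: x=2 → posterior Inverse-Gamma(21/4, 353/6)
obs 8: x=-5 → posterior Inverse-Gamma(23/4, 401/6)
obs 9: x=-3 → posterior Inverse-Gamma(25/4, 413/6)
obs 10: x=-4 → posterior Inverse-Gamma(27/4, 220/3)
obs 11: x=3/2 → posterior Inverse-Gamma(29/4, 1835/24)

alpha=29/4, beta=1835/24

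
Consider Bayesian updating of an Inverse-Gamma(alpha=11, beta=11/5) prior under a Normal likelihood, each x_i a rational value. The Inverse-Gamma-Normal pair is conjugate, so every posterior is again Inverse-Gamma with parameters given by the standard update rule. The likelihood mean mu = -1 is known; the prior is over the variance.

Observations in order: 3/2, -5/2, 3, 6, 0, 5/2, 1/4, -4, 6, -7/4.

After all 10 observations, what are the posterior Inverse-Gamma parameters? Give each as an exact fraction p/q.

alpha=16, beta=6051/80

obs 1: x=3/2 → posterior Inverse-Gamma(23/2, 213/40)
obs 2: x=-5/2 → posterior Inverse-Gamma(12, 129/20)
obs 3: x=3 → posterior Inverse-Gamma(25/2, 289/20)
obs 4: x=6 → posterior Inverse-Gamma(13, 779/20)
obs 5: x=0 → posterior Inverse-Gamma(27/2, 789/20)
obs 6: x=5/2 → posterior Inverse-Gamma(14, 1823/40)
obs 7: x=1/4 → posterior Inverse-Gamma(29/2, 7417/160)
obs 8: x=-4 → posterior Inverse-Gamma(15, 8137/160)
obs 9: x=6 → posterior Inverse-Gamma(31/2, 12057/160)
obs 10: x=-7/4 → posterior Inverse-Gamma(16, 6051/80)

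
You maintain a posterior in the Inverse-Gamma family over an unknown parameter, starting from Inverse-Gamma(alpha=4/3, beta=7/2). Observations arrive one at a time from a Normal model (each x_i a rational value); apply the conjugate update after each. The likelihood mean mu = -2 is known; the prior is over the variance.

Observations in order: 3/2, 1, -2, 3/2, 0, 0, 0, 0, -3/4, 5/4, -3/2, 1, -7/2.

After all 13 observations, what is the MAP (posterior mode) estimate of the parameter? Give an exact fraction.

obs 1: x=3/2 → posterior Inverse-Gamma(11/6, 77/8)
obs 2: x=1 → posterior Inverse-Gamma(7/3, 113/8)
obs 3: x=-2 → posterior Inverse-Gamma(17/6, 113/8)
obs 4: x=3/2 → posterior Inverse-Gamma(10/3, 81/4)
obs 5: x=0 → posterior Inverse-Gamma(23/6, 89/4)
obs 6: x=0 → posterior Inverse-Gamma(13/3, 97/4)
obs 7: x=0 → posterior Inverse-Gamma(29/6, 105/4)
obs 8: x=0 → posterior Inverse-Gamma(16/3, 113/4)
obs 9: x=-3/4 → posterior Inverse-Gamma(35/6, 929/32)
obs 10: x=5/4 → posterior Inverse-Gamma(19/3, 549/16)
obs 11: x=-3/2 → posterior Inverse-Gamma(41/6, 551/16)
obs 12: x=1 → posterior Inverse-Gamma(22/3, 623/16)
obs 13: x=-7/2 → posterior Inverse-Gamma(47/6, 641/16)

1923/424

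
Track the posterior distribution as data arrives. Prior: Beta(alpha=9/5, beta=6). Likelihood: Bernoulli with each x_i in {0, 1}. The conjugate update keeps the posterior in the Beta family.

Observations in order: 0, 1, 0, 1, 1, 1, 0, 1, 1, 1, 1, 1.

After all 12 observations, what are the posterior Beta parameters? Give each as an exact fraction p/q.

alpha=54/5, beta=9

obs 1: x=0 → posterior Beta(9/5, 7)
obs 2: x=1 → posterior Beta(14/5, 7)
obs 3: x=0 → posterior Beta(14/5, 8)
obs 4: x=1 → posterior Beta(19/5, 8)
obs 5: x=1 → posterior Beta(24/5, 8)
obs 6: x=1 → posterior Beta(29/5, 8)
obs 7: x=0 → posterior Beta(29/5, 9)
obs 8: x=1 → posterior Beta(34/5, 9)
obs 9: x=1 → posterior Beta(39/5, 9)
obs 10: x=1 → posterior Beta(44/5, 9)
obs 11: x=1 → posterior Beta(49/5, 9)
obs 12: x=1 → posterior Beta(54/5, 9)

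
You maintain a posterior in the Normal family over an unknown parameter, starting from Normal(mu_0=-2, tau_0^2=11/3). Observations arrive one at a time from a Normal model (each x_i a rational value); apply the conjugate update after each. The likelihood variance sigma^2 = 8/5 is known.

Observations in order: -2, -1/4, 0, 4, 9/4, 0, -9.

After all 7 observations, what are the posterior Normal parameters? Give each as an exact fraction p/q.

mu_0=-323/409, tau_0^2=88/409

obs 1: x=-2 → posterior Normal(-2, 88/79)
obs 2: x=-1/4 → posterior Normal(-687/536, 44/67)
obs 3: x=0 → posterior Normal(-229/252, 88/189)
obs 4: x=4 → posterior Normal(193/976, 22/61)
obs 5: x=9/4 → posterior Normal(172/299, 88/299)
obs 6: x=0 → posterior Normal(86/177, 44/177)
obs 7: x=-9 → posterior Normal(-323/409, 88/409)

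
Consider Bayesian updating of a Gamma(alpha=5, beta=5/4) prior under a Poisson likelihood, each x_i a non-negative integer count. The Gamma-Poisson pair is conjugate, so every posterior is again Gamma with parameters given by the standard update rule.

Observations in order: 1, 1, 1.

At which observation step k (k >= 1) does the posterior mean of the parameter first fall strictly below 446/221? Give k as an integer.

obs 1: x=1 → posterior Gamma(6, 9/4)
obs 2: x=1 → posterior Gamma(7, 13/4)
obs 3: x=1 → posterior Gamma(8, 17/4)

k = 3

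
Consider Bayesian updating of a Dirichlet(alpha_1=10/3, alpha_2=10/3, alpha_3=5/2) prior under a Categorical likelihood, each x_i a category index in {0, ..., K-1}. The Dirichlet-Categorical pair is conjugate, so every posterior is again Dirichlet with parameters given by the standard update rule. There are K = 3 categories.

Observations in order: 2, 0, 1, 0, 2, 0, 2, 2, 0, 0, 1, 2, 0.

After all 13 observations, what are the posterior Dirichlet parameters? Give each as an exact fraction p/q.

obs 1: x=2 → posterior Dirichlet(10/3, 10/3, 7/2)
obs 2: x=0 → posterior Dirichlet(13/3, 10/3, 7/2)
obs 3: x=1 → posterior Dirichlet(13/3, 13/3, 7/2)
obs 4: x=0 → posterior Dirichlet(16/3, 13/3, 7/2)
obs 5: x=2 → posterior Dirichlet(16/3, 13/3, 9/2)
obs 6: x=0 → posterior Dirichlet(19/3, 13/3, 9/2)
obs 7: x=2 → posterior Dirichlet(19/3, 13/3, 11/2)
obs 8: x=2 → posterior Dirichlet(19/3, 13/3, 13/2)
obs 9: x=0 → posterior Dirichlet(22/3, 13/3, 13/2)
obs 10: x=0 → posterior Dirichlet(25/3, 13/3, 13/2)
obs 11: x=1 → posterior Dirichlet(25/3, 16/3, 13/2)
obs 12: x=2 → posterior Dirichlet(25/3, 16/3, 15/2)
obs 13: x=0 → posterior Dirichlet(28/3, 16/3, 15/2)

alpha_1=28/3, alpha_2=16/3, alpha_3=15/2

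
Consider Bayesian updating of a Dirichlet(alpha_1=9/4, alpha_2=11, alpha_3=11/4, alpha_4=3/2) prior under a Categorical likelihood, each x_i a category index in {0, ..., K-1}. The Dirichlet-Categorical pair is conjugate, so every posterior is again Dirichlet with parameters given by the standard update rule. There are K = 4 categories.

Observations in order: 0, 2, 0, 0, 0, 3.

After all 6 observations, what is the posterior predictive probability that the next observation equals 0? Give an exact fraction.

25/94

obs 1: x=0 → posterior Dirichlet(13/4, 11, 11/4, 3/2)
obs 2: x=2 → posterior Dirichlet(13/4, 11, 15/4, 3/2)
obs 3: x=0 → posterior Dirichlet(17/4, 11, 15/4, 3/2)
obs 4: x=0 → posterior Dirichlet(21/4, 11, 15/4, 3/2)
obs 5: x=0 → posterior Dirichlet(25/4, 11, 15/4, 3/2)
obs 6: x=3 → posterior Dirichlet(25/4, 11, 15/4, 5/2)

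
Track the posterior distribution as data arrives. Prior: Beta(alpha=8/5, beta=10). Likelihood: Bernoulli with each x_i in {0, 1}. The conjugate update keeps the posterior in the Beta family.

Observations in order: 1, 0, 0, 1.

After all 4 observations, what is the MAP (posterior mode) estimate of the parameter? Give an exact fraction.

obs 1: x=1 → posterior Beta(13/5, 10)
obs 2: x=0 → posterior Beta(13/5, 11)
obs 3: x=0 → posterior Beta(13/5, 12)
obs 4: x=1 → posterior Beta(18/5, 12)

13/68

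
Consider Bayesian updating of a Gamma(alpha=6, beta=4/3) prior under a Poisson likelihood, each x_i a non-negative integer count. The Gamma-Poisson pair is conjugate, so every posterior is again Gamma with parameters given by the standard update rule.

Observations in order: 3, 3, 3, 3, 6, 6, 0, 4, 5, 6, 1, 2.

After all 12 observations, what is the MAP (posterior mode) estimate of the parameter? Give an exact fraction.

141/40

obs 1: x=3 → posterior Gamma(9, 7/3)
obs 2: x=3 → posterior Gamma(12, 10/3)
obs 3: x=3 → posterior Gamma(15, 13/3)
obs 4: x=3 → posterior Gamma(18, 16/3)
obs 5: x=6 → posterior Gamma(24, 19/3)
obs 6: x=6 → posterior Gamma(30, 22/3)
obs 7: x=0 → posterior Gamma(30, 25/3)
obs 8: x=4 → posterior Gamma(34, 28/3)
obs 9: x=5 → posterior Gamma(39, 31/3)
obs 10: x=6 → posterior Gamma(45, 34/3)
obs 11: x=1 → posterior Gamma(46, 37/3)
obs 12: x=2 → posterior Gamma(48, 40/3)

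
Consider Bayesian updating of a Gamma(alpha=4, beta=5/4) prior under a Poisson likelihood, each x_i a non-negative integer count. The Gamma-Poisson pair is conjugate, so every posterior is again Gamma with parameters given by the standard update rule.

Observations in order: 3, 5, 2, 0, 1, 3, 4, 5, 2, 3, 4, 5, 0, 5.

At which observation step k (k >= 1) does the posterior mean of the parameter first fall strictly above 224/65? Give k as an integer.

k = 2

obs 1: x=3 → posterior Gamma(7, 9/4)
obs 2: x=5 → posterior Gamma(12, 13/4)
obs 3: x=2 → posterior Gamma(14, 17/4)
obs 4: x=0 → posterior Gamma(14, 21/4)
obs 5: x=1 → posterior Gamma(15, 25/4)
obs 6: x=3 → posterior Gamma(18, 29/4)
obs 7: x=4 → posterior Gamma(22, 33/4)
obs 8: x=5 → posterior Gamma(27, 37/4)
obs 9: x=2 → posterior Gamma(29, 41/4)
obs 10: x=3 → posterior Gamma(32, 45/4)
obs 11: x=4 → posterior Gamma(36, 49/4)
obs 12: x=5 → posterior Gamma(41, 53/4)
obs 13: x=0 → posterior Gamma(41, 57/4)
obs 14: x=5 → posterior Gamma(46, 61/4)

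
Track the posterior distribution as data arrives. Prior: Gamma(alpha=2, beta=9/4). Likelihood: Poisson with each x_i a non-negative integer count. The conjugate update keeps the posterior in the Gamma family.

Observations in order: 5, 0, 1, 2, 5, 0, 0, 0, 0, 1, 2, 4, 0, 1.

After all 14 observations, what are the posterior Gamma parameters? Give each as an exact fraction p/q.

obs 1: x=5 → posterior Gamma(7, 13/4)
obs 2: x=0 → posterior Gamma(7, 17/4)
obs 3: x=1 → posterior Gamma(8, 21/4)
obs 4: x=2 → posterior Gamma(10, 25/4)
obs 5: x=5 → posterior Gamma(15, 29/4)
obs 6: x=0 → posterior Gamma(15, 33/4)
obs 7: x=0 → posterior Gamma(15, 37/4)
obs 8: x=0 → posterior Gamma(15, 41/4)
obs 9: x=0 → posterior Gamma(15, 45/4)
obs 10: x=1 → posterior Gamma(16, 49/4)
obs 11: x=2 → posterior Gamma(18, 53/4)
obs 12: x=4 → posterior Gamma(22, 57/4)
obs 13: x=0 → posterior Gamma(22, 61/4)
obs 14: x=1 → posterior Gamma(23, 65/4)

alpha=23, beta=65/4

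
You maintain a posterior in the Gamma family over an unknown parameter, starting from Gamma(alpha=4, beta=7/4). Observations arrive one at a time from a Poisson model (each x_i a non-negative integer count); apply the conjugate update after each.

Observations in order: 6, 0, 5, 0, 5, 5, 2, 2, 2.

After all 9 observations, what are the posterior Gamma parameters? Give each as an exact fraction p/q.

obs 1: x=6 → posterior Gamma(10, 11/4)
obs 2: x=0 → posterior Gamma(10, 15/4)
obs 3: x=5 → posterior Gamma(15, 19/4)
obs 4: x=0 → posterior Gamma(15, 23/4)
obs 5: x=5 → posterior Gamma(20, 27/4)
obs 6: x=5 → posterior Gamma(25, 31/4)
obs 7: x=2 → posterior Gamma(27, 35/4)
obs 8: x=2 → posterior Gamma(29, 39/4)
obs 9: x=2 → posterior Gamma(31, 43/4)

alpha=31, beta=43/4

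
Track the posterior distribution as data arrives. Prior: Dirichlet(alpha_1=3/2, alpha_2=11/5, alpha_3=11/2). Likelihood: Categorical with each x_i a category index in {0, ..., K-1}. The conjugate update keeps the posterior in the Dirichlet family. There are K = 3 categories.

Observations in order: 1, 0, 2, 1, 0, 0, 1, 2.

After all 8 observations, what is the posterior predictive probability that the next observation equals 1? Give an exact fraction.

obs 1: x=1 → posterior Dirichlet(3/2, 16/5, 11/2)
obs 2: x=0 → posterior Dirichlet(5/2, 16/5, 11/2)
obs 3: x=2 → posterior Dirichlet(5/2, 16/5, 13/2)
obs 4: x=1 → posterior Dirichlet(5/2, 21/5, 13/2)
obs 5: x=0 → posterior Dirichlet(7/2, 21/5, 13/2)
obs 6: x=0 → posterior Dirichlet(9/2, 21/5, 13/2)
obs 7: x=1 → posterior Dirichlet(9/2, 26/5, 13/2)
obs 8: x=2 → posterior Dirichlet(9/2, 26/5, 15/2)

13/43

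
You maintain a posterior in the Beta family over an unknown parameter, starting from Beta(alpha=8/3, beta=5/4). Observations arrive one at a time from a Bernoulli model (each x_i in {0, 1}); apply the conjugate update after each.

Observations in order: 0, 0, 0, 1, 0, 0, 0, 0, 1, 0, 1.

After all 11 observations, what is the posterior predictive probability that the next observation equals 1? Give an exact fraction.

obs 1: x=0 → posterior Beta(8/3, 9/4)
obs 2: x=0 → posterior Beta(8/3, 13/4)
obs 3: x=0 → posterior Beta(8/3, 17/4)
obs 4: x=1 → posterior Beta(11/3, 17/4)
obs 5: x=0 → posterior Beta(11/3, 21/4)
obs 6: x=0 → posterior Beta(11/3, 25/4)
obs 7: x=0 → posterior Beta(11/3, 29/4)
obs 8: x=0 → posterior Beta(11/3, 33/4)
obs 9: x=1 → posterior Beta(14/3, 33/4)
obs 10: x=0 → posterior Beta(14/3, 37/4)
obs 11: x=1 → posterior Beta(17/3, 37/4)

68/179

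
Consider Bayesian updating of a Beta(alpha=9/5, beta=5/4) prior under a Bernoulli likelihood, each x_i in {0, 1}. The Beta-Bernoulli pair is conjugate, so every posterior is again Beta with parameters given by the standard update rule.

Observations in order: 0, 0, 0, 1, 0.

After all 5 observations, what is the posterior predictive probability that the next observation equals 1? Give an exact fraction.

8/23

obs 1: x=0 → posterior Beta(9/5, 9/4)
obs 2: x=0 → posterior Beta(9/5, 13/4)
obs 3: x=0 → posterior Beta(9/5, 17/4)
obs 4: x=1 → posterior Beta(14/5, 17/4)
obs 5: x=0 → posterior Beta(14/5, 21/4)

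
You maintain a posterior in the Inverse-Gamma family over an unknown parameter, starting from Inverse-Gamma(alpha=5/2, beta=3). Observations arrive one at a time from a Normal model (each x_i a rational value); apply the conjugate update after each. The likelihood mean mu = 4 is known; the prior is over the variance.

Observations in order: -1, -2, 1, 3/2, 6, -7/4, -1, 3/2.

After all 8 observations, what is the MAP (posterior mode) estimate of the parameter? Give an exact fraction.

803/80

obs 1: x=-1 → posterior Inverse-Gamma(3, 31/2)
obs 2: x=-2 → posterior Inverse-Gamma(7/2, 67/2)
obs 3: x=1 → posterior Inverse-Gamma(4, 38)
obs 4: x=3/2 → posterior Inverse-Gamma(9/2, 329/8)
obs 5: x=6 → posterior Inverse-Gamma(5, 345/8)
obs 6: x=-7/4 → posterior Inverse-Gamma(11/2, 1909/32)
obs 7: x=-1 → posterior Inverse-Gamma(6, 2309/32)
obs 8: x=3/2 → posterior Inverse-Gamma(13/2, 2409/32)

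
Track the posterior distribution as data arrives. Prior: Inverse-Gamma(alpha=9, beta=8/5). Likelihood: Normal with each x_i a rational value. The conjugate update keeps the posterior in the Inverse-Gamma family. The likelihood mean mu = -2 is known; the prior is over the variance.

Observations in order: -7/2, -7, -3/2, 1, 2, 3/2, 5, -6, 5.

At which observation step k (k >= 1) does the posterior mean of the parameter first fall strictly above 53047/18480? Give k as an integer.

obs 1: x=-7/2 → posterior Inverse-Gamma(19/2, 109/40)
obs 2: x=-7 → posterior Inverse-Gamma(10, 609/40)
obs 3: x=-3/2 → posterior Inverse-Gamma(21/2, 307/20)
obs 4: x=1 → posterior Inverse-Gamma(11, 397/20)
obs 5: x=2 → posterior Inverse-Gamma(23/2, 557/20)
obs 6: x=3/2 → posterior Inverse-Gamma(12, 1359/40)
obs 7: x=5 → posterior Inverse-Gamma(25/2, 2339/40)
obs 8: x=-6 → posterior Inverse-Gamma(13, 2659/40)
obs 9: x=5 → posterior Inverse-Gamma(27/2, 3639/40)

k = 6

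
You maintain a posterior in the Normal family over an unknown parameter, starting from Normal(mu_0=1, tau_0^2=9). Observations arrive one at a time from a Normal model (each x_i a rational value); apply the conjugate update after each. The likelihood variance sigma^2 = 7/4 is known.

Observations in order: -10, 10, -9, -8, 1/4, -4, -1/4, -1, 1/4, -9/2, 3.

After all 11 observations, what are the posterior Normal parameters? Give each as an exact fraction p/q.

mu_0=-830/403, tau_0^2=63/403

obs 1: x=-10 → posterior Normal(-353/43, 63/43)
obs 2: x=10 → posterior Normal(7/79, 63/79)
obs 3: x=-9 → posterior Normal(-317/115, 63/115)
obs 4: x=-8 → posterior Normal(-605/151, 63/151)
obs 5: x=1/4 → posterior Normal(-596/187, 63/187)
obs 6: x=-4 → posterior Normal(-740/223, 63/223)
obs 7: x=-1/4 → posterior Normal(-107/37, 9/37)
obs 8: x=-1 → posterior Normal(-157/59, 63/295)
obs 9: x=1/4 → posterior Normal(-776/331, 63/331)
obs 10: x=-9/2 → posterior Normal(-938/367, 63/367)
obs 11: x=3 → posterior Normal(-830/403, 63/403)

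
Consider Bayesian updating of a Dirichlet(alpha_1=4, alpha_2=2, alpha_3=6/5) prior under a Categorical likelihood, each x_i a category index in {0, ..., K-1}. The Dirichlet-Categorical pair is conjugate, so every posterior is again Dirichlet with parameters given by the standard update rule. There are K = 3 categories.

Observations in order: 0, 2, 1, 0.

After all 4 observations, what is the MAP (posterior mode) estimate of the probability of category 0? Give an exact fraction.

25/41

obs 1: x=0 → posterior Dirichlet(5, 2, 6/5)
obs 2: x=2 → posterior Dirichlet(5, 2, 11/5)
obs 3: x=1 → posterior Dirichlet(5, 3, 11/5)
obs 4: x=0 → posterior Dirichlet(6, 3, 11/5)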